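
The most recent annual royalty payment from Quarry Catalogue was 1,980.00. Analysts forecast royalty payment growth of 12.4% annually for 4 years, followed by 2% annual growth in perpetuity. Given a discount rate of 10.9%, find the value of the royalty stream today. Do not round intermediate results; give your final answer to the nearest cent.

32136.43

D_1 = 2225.52000
D_2 = 2501.48448
D_3 = 2811.66856
D_4 = 3160.31546
Terminal value at year 4: TV = D_4×(1+g_2)/(r−g_2) = 3223.52177/0.089 = 36219.34568
P_0 = D_1/(1+r)^1 + D_2/(1+r)^2 + D_3/(1+r)^3 + D_4/(1+r)^4 + TV/(1+r)^4
    = 2006.78088 + 2033.92400 + 2061.43424 + 2089.31658 + 23944.97653 = 32136.43223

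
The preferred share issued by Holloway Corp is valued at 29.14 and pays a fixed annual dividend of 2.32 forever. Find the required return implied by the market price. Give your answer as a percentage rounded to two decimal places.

7.96%

P = C/r ⇒ r = C/P = 2.32/29.14 = 0.079616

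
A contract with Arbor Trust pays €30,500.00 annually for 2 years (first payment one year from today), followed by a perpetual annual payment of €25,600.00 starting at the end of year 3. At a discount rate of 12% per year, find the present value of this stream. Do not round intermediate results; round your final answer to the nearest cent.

€221614.58

PV of 2-year annuity: €30,500.00 × [1 − (1+0.12)^−2] / 0.12 = 51546.55612
Perpetuity value at year 2: €25,600.00 / 0.12 = 213333.33333
PV of perpetuity: 213333.33333 / (1+0.12)^2 = 170068.02721
Total PV = 51546.55612 + 170068.02721 = 221614.58333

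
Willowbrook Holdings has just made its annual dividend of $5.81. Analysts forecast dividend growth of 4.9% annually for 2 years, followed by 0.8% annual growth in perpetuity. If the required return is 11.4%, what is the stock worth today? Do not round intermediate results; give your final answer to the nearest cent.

D_1 = 6.09469
D_2 = 6.39333
Terminal value at year 2: TV = D_2×(1+g_2)/(r−g_2) = 6.44448/0.106 = 60.79695
P_0 = D_1/(1+r)^1 + D_2/(1+r)^2 + TV/(1+r)^2
    = 5.47100 + 5.15177 + 48.99045 = 59.61322

$59.61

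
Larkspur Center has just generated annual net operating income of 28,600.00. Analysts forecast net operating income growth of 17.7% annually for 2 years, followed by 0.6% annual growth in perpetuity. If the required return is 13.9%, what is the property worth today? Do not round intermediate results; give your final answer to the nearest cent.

D_1 = 33662.20000
D_2 = 39620.40940
Terminal value at year 2: TV = D_2×(1+g_2)/(r−g_2) = 39858.13186/0.133 = 299685.20193
P_0 = D_1/(1+r)^1 + D_2/(1+r)^2 + TV/(1+r)^2
    = 29554.17032 + 30540.17425 + 231003.12253 = 291097.46711

291097.47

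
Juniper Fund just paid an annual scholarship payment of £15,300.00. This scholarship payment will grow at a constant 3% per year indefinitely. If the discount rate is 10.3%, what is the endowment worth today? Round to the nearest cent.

£215876.71

D₁ = D₀ × (1 + g) = £15,300.00 × 1.03 = £15,759.0000
Growing perpetuity: P = D₁ / (r − g) = £15,759.0000 / (0.103 − 0.03) = £215,876.71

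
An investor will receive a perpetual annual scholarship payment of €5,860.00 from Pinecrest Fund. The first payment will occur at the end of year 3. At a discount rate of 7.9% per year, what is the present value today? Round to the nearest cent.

€63712.94

Value at end of year 2: C / r = €5,860.00 / 0.079 = €74,177.2152
Discount to today: PV = €74,177.2152 / (1 + 0.079)^2 = €74,177.2152 / 1.164241 = €63,712.94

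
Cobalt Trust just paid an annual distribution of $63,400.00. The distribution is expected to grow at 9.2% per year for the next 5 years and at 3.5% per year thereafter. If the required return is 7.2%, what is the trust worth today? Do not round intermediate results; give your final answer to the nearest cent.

$2280403.05

D_1 = 69232.80000
D_2 = 75602.21760
D_3 = 82557.62162
D_4 = 90152.92281
D_5 = 98446.99171
Terminal value at year 5: TV = D_5×(1+g_2)/(r−g_2) = 101892.63642/0.037 = 2753855.03828
P_0 = D_1/(1+r)^1 + D_2/(1+r)^2 + D_3/(1+r)^3 + D_4/(1+r)^4 + D_5/(1+r)^5 + TV/(1+r)^5
    = 64582.83582 + 65787.73947 + 67015.12267 + 68265.40481 + 69539.01311 + 1945212.93434 = 2280403.05023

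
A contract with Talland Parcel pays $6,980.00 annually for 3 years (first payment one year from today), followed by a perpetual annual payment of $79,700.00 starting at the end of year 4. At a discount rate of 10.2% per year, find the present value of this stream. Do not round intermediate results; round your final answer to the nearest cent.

PV of 3-year annuity: $6,980.00 × [1 − (1+0.102)^−3] / 0.102 = 17297.29011
Perpetuity value at year 3: $79,700.00 / 0.102 = 781372.54902
PV of perpetuity: 781372.54902 / (1+0.102)^3 = 583866.24222
Total PV = 17297.29011 + 583866.24222 = 601163.53233

$601163.53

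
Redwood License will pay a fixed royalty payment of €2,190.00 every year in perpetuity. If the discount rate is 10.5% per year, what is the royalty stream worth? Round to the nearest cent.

€20857.14

Level perpetuity: PV = C / r = €2,190.00 / 0.105 = €20,857.14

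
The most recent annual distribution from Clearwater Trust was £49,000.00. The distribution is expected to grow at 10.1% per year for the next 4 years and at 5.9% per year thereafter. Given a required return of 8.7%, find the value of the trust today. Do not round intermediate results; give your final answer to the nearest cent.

D_1 = 53949.00000
D_2 = 59397.84900
D_3 = 65397.03175
D_4 = 72002.13196
Terminal value at year 4: TV = D_4×(1+g_2)/(r−g_2) = 76250.25774/0.028 = 2723223.49075
P_0 = D_1/(1+r)^1 + D_2/(1+r)^2 + D_3/(1+r)^3 + D_4/(1+r)^4 + TV/(1+r)^4
    = 49631.09476 + 50270.31769 + 50917.77348 + 51573.56817 + 1950586.02479 = 2152978.77889

£2152978.78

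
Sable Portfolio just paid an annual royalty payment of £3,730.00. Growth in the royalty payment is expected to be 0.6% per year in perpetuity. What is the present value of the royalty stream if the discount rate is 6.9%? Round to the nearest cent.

£59561.59

D₁ = D₀ × (1 + g) = £3,730.00 × 1.006 = £3,752.3800
Growing perpetuity: P = D₁ / (r − g) = £3,752.3800 / (0.069 − 0.006) = £59,561.59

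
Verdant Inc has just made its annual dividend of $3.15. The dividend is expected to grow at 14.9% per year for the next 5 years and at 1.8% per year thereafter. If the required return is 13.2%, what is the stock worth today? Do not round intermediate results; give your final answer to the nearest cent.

$46.78

D_1 = 3.61935
D_2 = 4.15863
D_3 = 4.77827
D_4 = 5.49023
D_5 = 6.30828
Terminal value at year 5: TV = D_5×(1+g_2)/(r−g_2) = 6.42183/0.114 = 56.33180
P_0 = D_1/(1+r)^1 + D_2/(1+r)^2 + D_3/(1+r)^3 + D_4/(1+r)^4 + D_5/(1+r)^5 + TV/(1+r)^5
    = 3.19731 + 3.24532 + 3.29406 + 3.34353 + 3.39374 + 30.30550 = 46.77946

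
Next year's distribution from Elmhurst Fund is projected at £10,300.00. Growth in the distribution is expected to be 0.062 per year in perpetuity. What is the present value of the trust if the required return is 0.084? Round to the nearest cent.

£468181.82

Growing perpetuity: P = D₁ / (r − g) = £10,300.0000 / (0.084 − 0.062) = £468,181.82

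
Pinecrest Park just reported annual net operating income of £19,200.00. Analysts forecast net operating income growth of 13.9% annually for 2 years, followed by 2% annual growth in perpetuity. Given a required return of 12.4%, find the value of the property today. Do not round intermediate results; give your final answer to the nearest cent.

D_1 = 21868.80000
D_2 = 24908.56320
Terminal value at year 2: TV = D_2×(1+g_2)/(r−g_2) = 25406.73446/0.104 = 244295.52369
P_0 = D_1/(1+r)^1 + D_2/(1+r)^2 + TV/(1+r)^2
    = 19456.22776 + 19715.87493 + 193367.23485 = 232539.33753

£232539.34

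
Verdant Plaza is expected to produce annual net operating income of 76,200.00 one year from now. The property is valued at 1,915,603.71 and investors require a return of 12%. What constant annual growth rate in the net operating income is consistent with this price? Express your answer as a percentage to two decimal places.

8.02%

P = D₁/(r−g) ⇒ g = r − D₁/P = 0.12 − 76,200.00/1,915,603.71 = 0.080221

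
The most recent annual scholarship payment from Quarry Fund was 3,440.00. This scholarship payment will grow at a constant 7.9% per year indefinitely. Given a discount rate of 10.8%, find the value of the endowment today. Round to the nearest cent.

D₁ = D₀ × (1 + g) = 3,440.00 × 1.079 = 3,711.7600
Growing perpetuity: P = D₁ / (r − g) = 3,711.7600 / (0.108 − 0.079) = 127,991.72

127991.72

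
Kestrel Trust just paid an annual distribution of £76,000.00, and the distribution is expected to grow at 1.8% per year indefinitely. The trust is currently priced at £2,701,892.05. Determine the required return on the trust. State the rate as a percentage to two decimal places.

D₁ = £76,000.00 × 1.018 = £77,368.0000
P = D₁/(r − g) ⇒ r = D₁/P + g = £77,368.0000/£2,701,892.05 + 0.018 = 0.028635 + 0.018 = 0.046635

4.66%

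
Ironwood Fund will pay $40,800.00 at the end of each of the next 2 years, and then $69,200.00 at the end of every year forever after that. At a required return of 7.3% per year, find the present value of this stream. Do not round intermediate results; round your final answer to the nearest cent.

PV of 2-year annuity: $40,800.00 × [1 − (1+0.073)^−2] / 0.073 = 73461.53880
Perpetuity value at year 2: $69,200.00 / 0.073 = 947945.20548
PV of perpetuity: 947945.20548 / (1+0.073)^2 = 823348.67399
Total PV = 73461.53880 + 823348.67399 = 896810.21279

$896810.21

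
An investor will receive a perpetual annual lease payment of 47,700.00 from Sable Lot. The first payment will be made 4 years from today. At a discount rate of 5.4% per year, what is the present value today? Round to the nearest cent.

Value at end of year 3: C / r = 47,700.00 / 0.054 = 883,333.3333
Discount to today: PV = 883,333.3333 / (1 + 0.054)^3 = 883,333.3333 / 1.170905 = 754,401.92

754401.92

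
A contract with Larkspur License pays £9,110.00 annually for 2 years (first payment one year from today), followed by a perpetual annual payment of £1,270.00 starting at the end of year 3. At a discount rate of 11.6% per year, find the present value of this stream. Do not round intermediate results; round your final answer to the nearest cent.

£24268.25

PV of 2-year annuity: £9,110.00 × [1 − (1+0.116)^−2] / 0.116 = 15477.67243
Perpetuity value at year 2: £1,270.00 / 0.116 = 10948.27586
PV of perpetuity: 10948.27586 / (1+0.116)^2 = 8790.57619
Total PV = 15477.67243 + 8790.57619 = 24268.24863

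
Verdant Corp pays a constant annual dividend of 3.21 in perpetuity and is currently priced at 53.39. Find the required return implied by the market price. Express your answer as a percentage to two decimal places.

6.01%

P = C/r ⇒ r = C/P = 3.21/53.39 = 0.060124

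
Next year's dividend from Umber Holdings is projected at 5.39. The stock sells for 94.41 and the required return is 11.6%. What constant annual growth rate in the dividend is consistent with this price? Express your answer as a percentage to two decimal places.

5.89%

P = D₁/(r−g) ⇒ g = r − D₁/P = 0.116 − 5.39/94.41 = 0.058909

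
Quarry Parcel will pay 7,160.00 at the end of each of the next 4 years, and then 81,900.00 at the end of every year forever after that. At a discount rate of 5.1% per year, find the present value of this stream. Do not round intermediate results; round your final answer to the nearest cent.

1341472.48

PV of 4-year annuity: 7,160.00 × [1 − (1+0.051)^−4] / 0.051 = 25330.14005
Perpetuity value at year 4: 81,900.00 / 0.051 = 1605882.35294
PV of perpetuity: 1605882.35294 / (1+0.051)^4 = 1316142.34317
Total PV = 25330.14005 + 1316142.34317 = 1341472.48322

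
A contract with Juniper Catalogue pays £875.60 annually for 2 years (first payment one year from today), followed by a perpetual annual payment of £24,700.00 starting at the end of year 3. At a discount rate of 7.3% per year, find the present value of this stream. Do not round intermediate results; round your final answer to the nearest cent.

£295459.67

PV of 2-year annuity: £875.60 × [1 − (1+0.073)^−2] / 0.073 = 1576.54224
Perpetuity value at year 2: £24,700.00 / 0.073 = 338356.16438
PV of perpetuity: 338356.16438 / (1+0.073)^2 = 293883.12497
Total PV = 1576.54224 + 293883.12497 = 295459.66721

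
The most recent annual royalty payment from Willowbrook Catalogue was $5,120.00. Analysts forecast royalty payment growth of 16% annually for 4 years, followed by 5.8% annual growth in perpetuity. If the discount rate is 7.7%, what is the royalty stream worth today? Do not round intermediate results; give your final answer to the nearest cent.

D_1 = 5939.20000
D_2 = 6889.47200
D_3 = 7991.78752
D_4 = 9270.47352
Terminal value at year 4: TV = D_4×(1+g_2)/(r−g_2) = 9808.16099/0.019 = 516218.99934
P_0 = D_1/(1+r)^1 + D_2/(1+r)^2 + D_3/(1+r)^3 + D_4/(1+r)^4 + TV/(1+r)^4
    = 5514.57753 + 5939.56354 + 6397.30149 + 6890.31544 + 383681.77577 = 408423.53378

$408423.53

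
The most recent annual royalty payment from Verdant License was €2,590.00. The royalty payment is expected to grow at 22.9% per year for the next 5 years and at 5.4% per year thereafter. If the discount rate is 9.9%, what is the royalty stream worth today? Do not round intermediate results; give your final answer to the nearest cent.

D_1 = 3183.11000
D_2 = 3912.04219
D_3 = 4807.89985
D_4 = 5908.90892
D_5 = 7262.04906
Terminal value at year 5: TV = D_5×(1+g_2)/(r−g_2) = 7654.19971/0.045 = 170093.32686
P_0 = D_1/(1+r)^1 + D_2/(1+r)^2 + D_3/(1+r)^3 + D_4/(1+r)^4 + D_5/(1+r)^5 + TV/(1+r)^5
    = 2896.36943 + 3238.97910 + 3622.11584 + 4050.57358 + 4529.71331 + 106095.95186 = 124433.70312

€124433.70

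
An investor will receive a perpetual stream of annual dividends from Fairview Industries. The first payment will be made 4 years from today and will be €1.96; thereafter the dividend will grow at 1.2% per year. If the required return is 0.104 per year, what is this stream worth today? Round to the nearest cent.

Value at end of year 3: C₁ / (r − g) = €1.96 / (0.104 − 0.012) = €21.3043
Discount to today: PV = €21.3043 / (1 + 0.104)^3 = €21.3043 / 1.345573 = €15.83

€15.83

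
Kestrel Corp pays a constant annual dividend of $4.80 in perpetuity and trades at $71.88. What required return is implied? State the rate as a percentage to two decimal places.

6.68%

P = C/r ⇒ r = C/P = $4.80/$71.88 = 0.066778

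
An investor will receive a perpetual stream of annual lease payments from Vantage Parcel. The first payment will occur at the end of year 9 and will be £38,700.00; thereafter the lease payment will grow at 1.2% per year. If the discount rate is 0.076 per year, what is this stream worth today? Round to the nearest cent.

£336537.00

Value at end of year 8: C₁ / (r − g) = £38,700.00 / (0.076 − 0.012) = £604,687.5000
Discount to today: PV = £604,687.5000 / (1 + 0.076)^8 = £604,687.5000 / 1.796794 = £336,537.00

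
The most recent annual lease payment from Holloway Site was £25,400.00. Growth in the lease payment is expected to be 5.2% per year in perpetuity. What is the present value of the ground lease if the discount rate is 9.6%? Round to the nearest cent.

£607290.91

D₁ = D₀ × (1 + g) = £25,400.00 × 1.052 = £26,720.8000
Growing perpetuity: P = D₁ / (r − g) = £26,720.8000 / (0.096 − 0.052) = £607,290.91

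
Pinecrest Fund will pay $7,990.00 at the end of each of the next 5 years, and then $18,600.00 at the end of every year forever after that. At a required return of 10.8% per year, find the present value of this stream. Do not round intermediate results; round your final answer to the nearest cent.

$132810.67

PV of 5-year annuity: $7,990.00 × [1 − (1+0.108)^−5] / 0.108 = 29679.39078
Perpetuity value at year 5: $18,600.00 / 0.108 = 172222.22222
PV of perpetuity: 172222.22222 / (1+0.108)^5 = 103131.27497
Total PV = 29679.39078 + 103131.27497 = 132810.66575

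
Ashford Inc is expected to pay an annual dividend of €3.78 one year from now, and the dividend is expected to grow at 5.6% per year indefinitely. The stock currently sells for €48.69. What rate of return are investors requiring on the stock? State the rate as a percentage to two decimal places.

13.36%

P = D₁/(r − g) ⇒ r = D₁/P + g = €3.7800/€48.69 + 0.056 = 0.077634 + 0.056 = 0.133634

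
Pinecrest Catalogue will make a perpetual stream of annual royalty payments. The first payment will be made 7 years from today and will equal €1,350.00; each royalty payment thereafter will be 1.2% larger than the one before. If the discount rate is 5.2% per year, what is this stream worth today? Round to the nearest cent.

€24898.85

Value at end of year 6: C₁ / (r − g) = €1,350.00 / (0.052 − 0.012) = €33,750.0000
Discount to today: PV = €33,750.0000 / (1 + 0.052)^6 = €33,750.0000 / 1.355484 = €24,898.85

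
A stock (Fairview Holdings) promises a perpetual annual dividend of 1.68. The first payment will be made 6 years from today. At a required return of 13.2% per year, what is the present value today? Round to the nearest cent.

Value at end of year 5: C / r = 1.68 / 0.132 = 12.7273
Discount to today: PV = 12.7273 / (1 + 0.132)^5 = 12.7273 / 1.858798 = 6.85

6.85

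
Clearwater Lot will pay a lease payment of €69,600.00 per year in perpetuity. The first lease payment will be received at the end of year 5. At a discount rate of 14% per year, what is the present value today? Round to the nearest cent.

€294348.48

Value at end of year 4: C / r = €69,600.00 / 0.14 = €497,142.8571
Discount to today: PV = €497,142.8571 / (1 + 0.14)^4 = €497,142.8571 / 1.688960 = €294,348.48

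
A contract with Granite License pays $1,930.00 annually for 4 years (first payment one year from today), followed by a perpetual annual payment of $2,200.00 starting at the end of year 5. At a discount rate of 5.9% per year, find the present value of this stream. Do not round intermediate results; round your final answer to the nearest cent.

PV of 4-year annuity: $1,930.00 × [1 − (1+0.059)^−4] / 0.059 = 6702.99602
Perpetuity value at year 4: $2,200.00 / 0.059 = 37288.13559
PV of perpetuity: 37288.13559 / (1+0.059)^4 = 29647.41474
Total PV = 6702.99602 + 29647.41474 = 36350.41076

$36350.41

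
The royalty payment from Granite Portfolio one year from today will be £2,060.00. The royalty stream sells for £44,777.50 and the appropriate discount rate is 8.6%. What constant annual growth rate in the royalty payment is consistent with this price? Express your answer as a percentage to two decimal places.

P = D₁/(r−g) ⇒ g = r − D₁/P = 0.086 − £2,060.00/£44,777.50 = 0.039995

4.00%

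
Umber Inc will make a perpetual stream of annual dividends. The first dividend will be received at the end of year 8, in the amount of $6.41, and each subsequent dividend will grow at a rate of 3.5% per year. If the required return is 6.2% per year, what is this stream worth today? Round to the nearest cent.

$155.82

Value at end of year 7: C₁ / (r − g) = $6.41 / (0.062 − 0.035) = $237.4074
Discount to today: PV = $237.4074 / (1 + 0.062)^7 = $237.4074 / 1.523602 = $155.82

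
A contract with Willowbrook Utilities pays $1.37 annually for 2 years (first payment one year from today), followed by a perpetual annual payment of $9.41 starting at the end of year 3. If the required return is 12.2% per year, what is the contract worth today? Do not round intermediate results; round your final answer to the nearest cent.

PV of 2-year annuity: $1.37 × [1 − (1+0.122)^−2] / 0.122 = 2.30930
Perpetuity value at year 2: $9.41 / 0.122 = 77.13115
PV of perpetuity: 77.13115 / (1+0.122)^2 = 61.26946
Total PV = 2.30930 + 61.26946 = 63.57876

$63.58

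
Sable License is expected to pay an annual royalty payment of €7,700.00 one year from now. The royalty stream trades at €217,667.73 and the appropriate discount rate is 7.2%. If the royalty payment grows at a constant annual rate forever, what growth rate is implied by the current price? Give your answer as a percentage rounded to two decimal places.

3.66%

P = D₁/(r−g) ⇒ g = r − D₁/P = 0.072 − €7,700.00/€217,667.73 = 0.036625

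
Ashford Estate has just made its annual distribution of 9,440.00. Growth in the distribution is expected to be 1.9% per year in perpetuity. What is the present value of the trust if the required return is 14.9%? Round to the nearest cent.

D₁ = D₀ × (1 + g) = 9,440.00 × 1.019 = 9,619.3600
Growing perpetuity: P = D₁ / (r − g) = 9,619.3600 / (0.149 − 0.019) = 73,995.08

73995.08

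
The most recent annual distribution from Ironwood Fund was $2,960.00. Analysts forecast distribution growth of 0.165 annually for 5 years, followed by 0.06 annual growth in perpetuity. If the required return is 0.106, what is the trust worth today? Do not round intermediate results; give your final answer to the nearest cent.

D_1 = 3448.40000
D_2 = 4017.38600
D_3 = 4680.25469
D_4 = 5452.49671
D_5 = 6352.15867
Terminal value at year 5: TV = D_5×(1+g_2)/(r−g_2) = 6733.28819/0.046 = 146375.83026
P_0 = D_1/(1+r)^1 + D_2/(1+r)^2 + D_3/(1+r)^3 + D_4/(1+r)^4 + D_5/(1+r)^5 + TV/(1+r)^5
    = 3117.90235 + 3284.22806 + 3459.42649 + 3643.97094 + 3838.35998 + 88449.16485 = 105793.05268

$105793.05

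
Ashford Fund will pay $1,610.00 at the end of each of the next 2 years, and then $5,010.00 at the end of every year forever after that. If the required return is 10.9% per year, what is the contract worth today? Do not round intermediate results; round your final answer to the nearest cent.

PV of 2-year annuity: $1,610.00 × [1 − (1+0.109)^−2] / 0.109 = 2760.82808
Perpetuity value at year 2: $5,010.00 / 0.109 = 45963.30275
PV of perpetuity: 45963.30275 / (1+0.109)^2 = 37372.15450
Total PV = 2760.82808 + 37372.15450 = 40132.98258

$40132.98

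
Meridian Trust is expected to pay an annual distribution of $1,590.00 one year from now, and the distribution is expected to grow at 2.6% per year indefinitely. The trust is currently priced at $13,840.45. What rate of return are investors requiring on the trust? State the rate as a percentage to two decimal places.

14.09%

P = D₁/(r − g) ⇒ r = D₁/P + g = $1,590.0000/$13,840.45 + 0.026 = 0.114881 + 0.026 = 0.140881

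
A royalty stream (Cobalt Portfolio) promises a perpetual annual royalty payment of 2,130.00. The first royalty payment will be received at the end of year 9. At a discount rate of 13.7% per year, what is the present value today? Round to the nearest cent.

5566.41

Value at end of year 8: C / r = 2,130.00 / 0.137 = 15,547.4453
Discount to today: PV = 15,547.4453 / (1 + 0.137)^8 = 15,547.4453 / 2.793082 = 5,566.41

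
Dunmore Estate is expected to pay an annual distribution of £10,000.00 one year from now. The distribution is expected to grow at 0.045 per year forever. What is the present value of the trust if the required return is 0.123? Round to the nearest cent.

£128205.13

Growing perpetuity: P = D₁ / (r − g) = £10,000.0000 / (0.123 − 0.045) = £128,205.13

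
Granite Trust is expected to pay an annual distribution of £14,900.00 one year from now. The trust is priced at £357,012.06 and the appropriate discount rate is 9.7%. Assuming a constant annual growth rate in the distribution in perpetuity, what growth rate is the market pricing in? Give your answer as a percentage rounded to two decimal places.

5.53%

P = D₁/(r−g) ⇒ g = r − D₁/P = 0.097 − £14,900.00/£357,012.06 = 0.055265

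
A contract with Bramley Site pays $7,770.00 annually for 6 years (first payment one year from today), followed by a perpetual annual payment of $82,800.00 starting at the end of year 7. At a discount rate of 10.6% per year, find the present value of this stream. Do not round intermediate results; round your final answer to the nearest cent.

PV of 6-year annuity: $7,770.00 × [1 − (1+0.106)^−6] / 0.106 = 33253.55856
Perpetuity value at year 6: $82,800.00 / 0.106 = 781132.07547
PV of perpetuity: 781132.07547 / (1+0.106)^6 = 426769.82982
Total PV = 33253.55856 + 426769.82982 = 460023.38838

$460023.39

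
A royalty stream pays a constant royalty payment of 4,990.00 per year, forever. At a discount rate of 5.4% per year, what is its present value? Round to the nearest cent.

Level perpetuity: PV = C / r = 4,990.00 / 0.054 = 92,407.41

92407.41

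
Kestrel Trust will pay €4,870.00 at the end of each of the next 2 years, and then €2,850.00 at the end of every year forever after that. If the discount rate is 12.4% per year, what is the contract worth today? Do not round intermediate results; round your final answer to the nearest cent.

PV of 2-year annuity: €4,870.00 × [1 − (1+0.124)^−2] / 0.124 = 8187.49129
Perpetuity value at year 2: €2,850.00 / 0.124 = 22983.87097
PV of perpetuity: 22983.87097 / (1+0.124)^2 = 18192.42329
Total PV = 8187.49129 + 18192.42329 = 26379.91458

€26379.91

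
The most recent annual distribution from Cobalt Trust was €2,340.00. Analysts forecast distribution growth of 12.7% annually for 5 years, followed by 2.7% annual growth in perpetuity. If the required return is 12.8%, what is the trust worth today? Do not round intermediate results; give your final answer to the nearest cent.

€35357.50

D_1 = 2637.18000
D_2 = 2972.10186
D_3 = 3349.55880
D_4 = 3774.95276
D_5 = 4254.37176
Terminal value at year 5: TV = D_5×(1+g_2)/(r−g_2) = 4369.23980/0.101 = 43259.80002
P_0 = D_1/(1+r)^1 + D_2/(1+r)^2 + D_3/(1+r)^3 + D_4/(1+r)^4 + D_5/(1+r)^5 + TV/(1+r)^5
    = 2337.92553 + 2335.85290 + 2333.78211 + 2331.71316 + 2329.64603 + 23688.57898 = 35357.49871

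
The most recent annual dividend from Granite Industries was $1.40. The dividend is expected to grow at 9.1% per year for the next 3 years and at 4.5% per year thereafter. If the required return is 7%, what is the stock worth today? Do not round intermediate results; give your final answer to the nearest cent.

$66.40

D_1 = 1.52740
D_2 = 1.66639
D_3 = 1.81804
Terminal value at year 3: TV = D_3×(1+g_2)/(r−g_2) = 1.89985/0.025 = 75.99387
P_0 = D_1/(1+r)^1 + D_2/(1+r)^2 + D_3/(1+r)^3 + TV/(1+r)^3
    = 1.42748 + 1.45549 + 1.48406 + 62.03364 = 66.40066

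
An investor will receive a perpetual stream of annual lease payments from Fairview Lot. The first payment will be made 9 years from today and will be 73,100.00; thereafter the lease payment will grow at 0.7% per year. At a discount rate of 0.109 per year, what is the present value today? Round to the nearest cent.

Value at end of year 8: C₁ / (r − g) = 73,100.00 / (0.109 − 0.007) = 716,666.6667
Discount to today: PV = 716,666.6667 / (1 + 0.109)^8 = 716,666.6667 / 2.287981 = 313,231.07

313231.07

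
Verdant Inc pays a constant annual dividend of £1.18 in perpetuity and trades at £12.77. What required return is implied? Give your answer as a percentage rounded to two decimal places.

P = C/r ⇒ r = C/P = £1.18/£12.77 = 0.092404

9.24%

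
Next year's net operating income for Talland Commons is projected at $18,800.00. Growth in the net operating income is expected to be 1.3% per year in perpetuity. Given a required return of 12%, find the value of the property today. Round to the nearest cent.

Growing perpetuity: P = D₁ / (r − g) = $18,800.0000 / (0.12 − 0.013) = $175,700.93

$175700.93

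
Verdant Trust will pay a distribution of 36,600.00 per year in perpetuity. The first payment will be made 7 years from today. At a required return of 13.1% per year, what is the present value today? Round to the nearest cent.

Value at end of year 6: C / r = 36,600.00 / 0.131 = 279,389.3130
Discount to today: PV = 279,389.3130 / (1 + 0.131)^6 = 279,389.3130 / 2.093031 = 133,485.52

133485.52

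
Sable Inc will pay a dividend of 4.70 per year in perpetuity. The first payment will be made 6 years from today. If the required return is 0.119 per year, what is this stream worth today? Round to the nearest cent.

Value at end of year 5: C / r = 4.70 / 0.119 = 39.4958
Discount to today: PV = 39.4958 / (1 + 0.119)^5 = 39.4958 / 1.754488 = 22.51

22.51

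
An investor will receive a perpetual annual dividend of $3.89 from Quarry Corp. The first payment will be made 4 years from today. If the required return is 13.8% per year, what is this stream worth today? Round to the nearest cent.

Value at end of year 3: C / r = $3.89 / 0.138 = $28.1884
Discount to today: PV = $28.1884 / (1 + 0.138)^3 = $28.1884 / 1.473760 = $19.13

$19.13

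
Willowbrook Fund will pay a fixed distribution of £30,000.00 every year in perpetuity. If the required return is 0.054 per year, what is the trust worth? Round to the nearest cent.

Level perpetuity: PV = C / r = £30,000.00 / 0.054 = £555,555.56

£555555.56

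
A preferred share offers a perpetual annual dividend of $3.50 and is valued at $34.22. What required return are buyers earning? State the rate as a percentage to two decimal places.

P = C/r ⇒ r = C/P = $3.50/$34.22 = 0.102279

10.23%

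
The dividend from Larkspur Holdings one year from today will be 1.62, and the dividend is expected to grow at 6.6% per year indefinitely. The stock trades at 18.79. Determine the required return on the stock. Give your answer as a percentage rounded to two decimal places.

15.22%

P = D₁/(r − g) ⇒ r = D₁/P + g = 1.6200/18.79 + 0.066 = 0.086216 + 0.066 = 0.152216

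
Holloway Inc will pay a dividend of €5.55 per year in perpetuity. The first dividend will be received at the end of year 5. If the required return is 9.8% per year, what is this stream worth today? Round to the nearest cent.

€38.96

Value at end of year 4: C / r = €5.55 / 0.098 = €56.6327
Discount to today: PV = €56.6327 / (1 + 0.098)^4 = €56.6327 / 1.453481 = €38.96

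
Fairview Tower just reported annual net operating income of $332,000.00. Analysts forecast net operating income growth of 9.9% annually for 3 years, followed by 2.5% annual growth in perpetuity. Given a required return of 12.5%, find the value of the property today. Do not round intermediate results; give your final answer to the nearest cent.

D_1 = 364868.00000
D_2 = 400989.93200
D_3 = 440687.93527
Terminal value at year 3: TV = D_3×(1+g_2)/(r−g_2) = 451705.13365/0.1 = 4517051.33650
P_0 = D_1/(1+r)^1 + D_2/(1+r)^2 + D_3/(1+r)^3 + TV/(1+r)^3
    = 324327.11111 + 316831.55121 + 309509.22203 + 3172469.52577 = 4123137.41012

$4123137.41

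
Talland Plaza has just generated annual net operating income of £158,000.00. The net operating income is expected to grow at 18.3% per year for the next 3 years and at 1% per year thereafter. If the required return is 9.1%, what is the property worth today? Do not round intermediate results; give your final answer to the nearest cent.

£3070262.91

D_1 = 186914.00000
D_2 = 221119.26200
D_3 = 261584.08695
Terminal value at year 3: TV = D_3×(1+g_2)/(r−g_2) = 264199.92782/0.081 = 3261727.50389
P_0 = D_1/(1+r)^1 + D_2/(1+r)^2 + D_3/(1+r)^3 + TV/(1+r)^3
    = 171323.55637 + 185770.63903 + 201435.99081 + 2511732.72495 = 3070262.91117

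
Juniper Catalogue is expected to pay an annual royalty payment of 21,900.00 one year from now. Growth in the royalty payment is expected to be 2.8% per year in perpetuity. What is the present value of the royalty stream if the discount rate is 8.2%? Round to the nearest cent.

Growing perpetuity: P = D₁ / (r − g) = 21,900.0000 / (0.082 − 0.028) = 405,555.56

405555.56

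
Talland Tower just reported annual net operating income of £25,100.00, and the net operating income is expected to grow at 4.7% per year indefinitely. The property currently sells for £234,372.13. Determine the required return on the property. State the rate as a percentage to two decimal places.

15.91%

D₁ = £25,100.00 × 1.047 = £26,279.7000
P = D₁/(r − g) ⇒ r = D₁/P + g = £26,279.7000/£234,372.13 + 0.047 = 0.112128 + 0.047 = 0.159128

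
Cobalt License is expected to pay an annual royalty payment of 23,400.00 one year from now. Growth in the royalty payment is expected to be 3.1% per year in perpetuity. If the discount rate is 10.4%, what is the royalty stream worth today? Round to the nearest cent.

320547.95

Growing perpetuity: P = D₁ / (r − g) = 23,400.0000 / (0.104 − 0.031) = 320,547.95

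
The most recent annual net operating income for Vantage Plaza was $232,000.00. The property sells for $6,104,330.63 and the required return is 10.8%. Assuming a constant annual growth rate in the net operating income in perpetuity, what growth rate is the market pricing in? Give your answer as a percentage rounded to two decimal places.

6.74%

P = D₀(1+g)/(r−g) ⇒ P(r−g) = D₀(1+g) ⇒ g(P+D₀) = P·r − D₀
g = (P·r − D₀)/(P + D₀) = ($6,104,330.63×0.108 − $232,000.00) / ($6,104,330.63 + $232,000.00) = 0.067431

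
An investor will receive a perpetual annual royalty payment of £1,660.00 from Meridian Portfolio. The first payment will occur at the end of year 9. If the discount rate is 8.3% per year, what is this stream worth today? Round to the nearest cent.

£10568.23

Value at end of year 8: C / r = £1,660.00 / 0.083 = £20,000.0000
Discount to today: PV = £20,000.0000 / (1 + 0.083)^8 = £20,000.0000 / 1.892464 = £10,568.23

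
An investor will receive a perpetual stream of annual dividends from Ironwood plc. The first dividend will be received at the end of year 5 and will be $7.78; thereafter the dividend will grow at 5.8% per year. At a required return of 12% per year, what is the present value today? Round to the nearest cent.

$79.75

Value at end of year 4: C₁ / (r − g) = $7.78 / (0.12 − 0.058) = $125.4839
Discount to today: PV = $125.4839 / (1 + 0.12)^4 = $125.4839 / 1.573519 = $79.75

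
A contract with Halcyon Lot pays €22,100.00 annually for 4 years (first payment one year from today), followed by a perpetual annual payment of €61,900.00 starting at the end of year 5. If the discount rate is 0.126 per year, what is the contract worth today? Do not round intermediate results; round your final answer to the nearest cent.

PV of 4-year annuity: €22,100.00 × [1 − (1+0.126)^−4] / 0.126 = 66285.91825
Perpetuity value at year 4: €61,900.00 / 0.126 = 491269.84127
PV of perpetuity: 491269.84127 / (1+0.126)^4 = 305609.28291
Total PV = 66285.91825 + 305609.28291 = 371895.20116

€371895.20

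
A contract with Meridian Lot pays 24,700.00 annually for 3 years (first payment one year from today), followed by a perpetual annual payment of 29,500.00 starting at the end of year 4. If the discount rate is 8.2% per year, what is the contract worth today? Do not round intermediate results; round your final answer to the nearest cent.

PV of 3-year annuity: 24,700.00 × [1 − (1+0.082)^−3] / 0.082 = 63425.27882
Perpetuity value at year 3: 29,500.00 / 0.082 = 359756.09756
PV of perpetuity: 359756.09756 / (1+0.082)^3 = 284005.25849
Total PV = 63425.27882 + 284005.25849 = 347430.53730

347430.54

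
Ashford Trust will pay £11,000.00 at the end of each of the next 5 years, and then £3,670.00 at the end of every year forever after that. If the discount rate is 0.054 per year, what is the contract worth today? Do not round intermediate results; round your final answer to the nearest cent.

£99350.17

PV of 5-year annuity: £11,000.00 × [1 − (1+0.054)^−5] / 0.054 = 47102.22053
Perpetuity value at year 5: £3,670.00 / 0.054 = 67962.96296
PV of perpetuity: 67962.96296 / (1+0.054)^5 = 52247.94939
Total PV = 47102.22053 + 52247.94939 = 99350.16991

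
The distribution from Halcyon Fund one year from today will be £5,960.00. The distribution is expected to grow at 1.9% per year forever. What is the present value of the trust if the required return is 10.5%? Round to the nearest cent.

Growing perpetuity: P = D₁ / (r − g) = £5,960.0000 / (0.105 − 0.019) = £69,302.33

£69302.33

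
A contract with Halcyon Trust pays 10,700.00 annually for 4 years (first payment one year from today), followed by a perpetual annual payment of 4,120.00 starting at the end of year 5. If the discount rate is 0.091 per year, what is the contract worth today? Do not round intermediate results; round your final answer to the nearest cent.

PV of 4-year annuity: 10,700.00 × [1 − (1+0.091)^−4] / 0.091 = 34589.05078
Perpetuity value at year 4: 4,120.00 / 0.091 = 45274.72527
PV of perpetuity: 45274.72527 / (1+0.091)^4 = 31956.32441
Total PV = 34589.05078 + 31956.32441 = 66545.37520

66545.38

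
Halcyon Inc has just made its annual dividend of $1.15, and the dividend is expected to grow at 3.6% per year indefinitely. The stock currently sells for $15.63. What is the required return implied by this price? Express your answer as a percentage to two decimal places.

D₁ = $1.15 × 1.036 = $1.1914
P = D₁/(r − g) ⇒ r = D₁/P + g = $1.1914/$15.63 + 0.036 = 0.076225 + 0.036 = 0.112225

11.22%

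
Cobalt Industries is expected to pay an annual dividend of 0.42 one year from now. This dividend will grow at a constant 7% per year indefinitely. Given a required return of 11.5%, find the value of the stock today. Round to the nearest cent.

Growing perpetuity: P = D₁ / (r − g) = 0.4200 / (0.115 − 0.07) = 9.33

9.33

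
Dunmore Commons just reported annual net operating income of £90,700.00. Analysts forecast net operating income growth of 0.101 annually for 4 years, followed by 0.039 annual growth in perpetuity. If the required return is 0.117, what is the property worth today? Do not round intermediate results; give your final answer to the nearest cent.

D_1 = 99860.70000
D_2 = 109946.63070
D_3 = 121051.24040
D_4 = 133277.41568
Terminal value at year 4: TV = D_4×(1+g_2)/(r−g_2) = 138475.23489/0.078 = 1775323.52427
P_0 = D_1/(1+r)^1 + D_2/(1+r)^2 + D_3/(1+r)^3 + D_4/(1+r)^4 + TV/(1+r)^4
    = 89400.80573 + 88120.22123 + 86857.97992 + 85613.81906 + 1140419.97440 = 1490412.80033

£1490412.80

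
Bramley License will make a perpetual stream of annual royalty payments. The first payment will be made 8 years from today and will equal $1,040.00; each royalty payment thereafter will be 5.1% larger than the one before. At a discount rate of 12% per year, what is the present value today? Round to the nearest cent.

$6818.02

Value at end of year 7: C₁ / (r − g) = $1,040.00 / (0.12 − 0.051) = $15,072.4638
Discount to today: PV = $15,072.4638 / (1 + 0.12)^7 = $15,072.4638 / 2.210681 = $6,818.02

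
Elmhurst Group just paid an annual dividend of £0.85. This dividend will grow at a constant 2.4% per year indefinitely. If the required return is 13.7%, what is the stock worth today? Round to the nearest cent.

D₁ = D₀ × (1 + g) = £0.85 × 1.024 = £0.8704
Growing perpetuity: P = D₁ / (r − g) = £0.8704 / (0.137 − 0.024) = £7.70

£7.70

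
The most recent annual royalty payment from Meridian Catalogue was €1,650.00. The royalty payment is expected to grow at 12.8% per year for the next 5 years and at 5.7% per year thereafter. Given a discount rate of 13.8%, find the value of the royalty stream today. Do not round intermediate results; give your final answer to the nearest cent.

D_1 = 1861.20000
D_2 = 2099.43360
D_3 = 2368.16110
D_4 = 2671.28572
D_5 = 3013.21029
Terminal value at year 5: TV = D_5×(1+g_2)/(r−g_2) = 3184.96328/0.081 = 39320.53433
P_0 = D_1/(1+r)^1 + D_2/(1+r)^2 + D_3/(1+r)^3 + D_4/(1+r)^4 + D_5/(1+r)^5 + TV/(1+r)^5
    = 1635.50088 + 1621.12917 + 1606.88374 + 1592.76350 + 1578.76733 + 20601.93917 = 28636.98379

€28636.98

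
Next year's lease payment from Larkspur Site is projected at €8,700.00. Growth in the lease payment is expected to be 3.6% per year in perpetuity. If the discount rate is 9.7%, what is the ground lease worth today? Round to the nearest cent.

Growing perpetuity: P = D₁ / (r − g) = €8,700.0000 / (0.097 − 0.036) = €142,622.95

€142622.95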